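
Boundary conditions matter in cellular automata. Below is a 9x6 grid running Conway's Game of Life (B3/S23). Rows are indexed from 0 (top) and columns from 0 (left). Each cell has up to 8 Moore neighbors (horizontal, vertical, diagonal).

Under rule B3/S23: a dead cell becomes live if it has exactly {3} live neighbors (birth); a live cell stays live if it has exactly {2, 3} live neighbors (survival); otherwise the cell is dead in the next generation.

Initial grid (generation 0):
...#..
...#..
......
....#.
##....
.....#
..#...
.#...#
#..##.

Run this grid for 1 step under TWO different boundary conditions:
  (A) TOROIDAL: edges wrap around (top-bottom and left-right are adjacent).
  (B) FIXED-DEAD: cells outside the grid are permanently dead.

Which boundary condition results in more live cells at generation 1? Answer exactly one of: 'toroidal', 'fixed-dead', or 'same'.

Answer: toroidal

Derivation:
Under TOROIDAL boundary, generation 1:
..##..
......
......
......
#....#
##....
#.....
######
#.####
Population = 18

Under FIXED-DEAD boundary, generation 1:
......
......
......
......
......
.#....
......
.####.
....#.
Population = 6

Comparison: toroidal=18, fixed-dead=6 -> toroidal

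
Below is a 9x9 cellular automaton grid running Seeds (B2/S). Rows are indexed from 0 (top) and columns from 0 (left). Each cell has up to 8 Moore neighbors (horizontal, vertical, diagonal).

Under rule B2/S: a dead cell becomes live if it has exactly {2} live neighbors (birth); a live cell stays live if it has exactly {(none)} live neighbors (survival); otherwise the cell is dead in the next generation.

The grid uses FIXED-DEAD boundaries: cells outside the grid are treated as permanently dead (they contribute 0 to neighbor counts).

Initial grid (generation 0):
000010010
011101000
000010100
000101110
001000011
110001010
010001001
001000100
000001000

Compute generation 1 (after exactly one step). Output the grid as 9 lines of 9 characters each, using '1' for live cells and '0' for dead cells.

Answer: 010001100
000000010
010000000
001000000
100100000
000010000
000010000
010010010
000000100

Derivation:
Simulating step by step:
Generation 0 (given above): 25 live cells
Generation 1: 14 live cells
(generation 1 grid is the final answer)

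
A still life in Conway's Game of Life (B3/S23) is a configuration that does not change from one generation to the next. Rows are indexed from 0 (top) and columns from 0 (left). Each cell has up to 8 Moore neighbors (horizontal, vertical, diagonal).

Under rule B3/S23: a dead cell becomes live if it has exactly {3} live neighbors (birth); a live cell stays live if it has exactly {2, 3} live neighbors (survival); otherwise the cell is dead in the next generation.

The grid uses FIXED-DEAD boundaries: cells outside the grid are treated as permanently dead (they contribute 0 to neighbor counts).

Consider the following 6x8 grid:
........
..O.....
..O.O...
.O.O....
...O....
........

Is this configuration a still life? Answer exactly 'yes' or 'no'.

Answer: no

Derivation:
Compute generation 1 and compare to generation 0 (given above):
Generation 1:
........
...O....
.OO.....
...OO...
..O.....
........
Cell (1,2) differs: gen0=1 vs gen1=0 -> NOT a still life.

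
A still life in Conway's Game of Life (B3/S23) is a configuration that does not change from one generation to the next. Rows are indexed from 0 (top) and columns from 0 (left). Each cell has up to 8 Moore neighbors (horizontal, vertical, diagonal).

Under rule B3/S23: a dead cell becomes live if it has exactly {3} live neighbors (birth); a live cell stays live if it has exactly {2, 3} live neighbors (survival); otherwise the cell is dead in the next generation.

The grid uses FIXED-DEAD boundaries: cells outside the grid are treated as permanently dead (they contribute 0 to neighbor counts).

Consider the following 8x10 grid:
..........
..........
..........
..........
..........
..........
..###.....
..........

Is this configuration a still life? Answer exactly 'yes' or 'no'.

Answer: no

Derivation:
Compute generation 1 and compare to generation 0 (given above):
Generation 1:
..........
..........
..........
..........
..........
...#......
...#......
...#......
Cell (5,3) differs: gen0=0 vs gen1=1 -> NOT a still life.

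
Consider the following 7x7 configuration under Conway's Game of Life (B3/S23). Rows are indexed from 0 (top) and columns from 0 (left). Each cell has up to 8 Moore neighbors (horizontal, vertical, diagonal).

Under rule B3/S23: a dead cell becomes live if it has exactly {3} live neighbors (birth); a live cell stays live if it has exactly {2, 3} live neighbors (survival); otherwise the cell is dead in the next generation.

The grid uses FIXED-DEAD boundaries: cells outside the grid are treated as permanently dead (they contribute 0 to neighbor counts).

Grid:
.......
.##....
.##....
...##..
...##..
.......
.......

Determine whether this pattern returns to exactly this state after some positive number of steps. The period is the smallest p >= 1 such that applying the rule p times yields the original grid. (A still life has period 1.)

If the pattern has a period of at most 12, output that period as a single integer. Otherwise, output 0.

Simulating and comparing each generation to the original:
Gen 0 (original, given above): 8 live cells
Gen 1: 6 live cells, differs from original
Gen 2: 8 live cells, MATCHES original -> period = 2

Answer: 2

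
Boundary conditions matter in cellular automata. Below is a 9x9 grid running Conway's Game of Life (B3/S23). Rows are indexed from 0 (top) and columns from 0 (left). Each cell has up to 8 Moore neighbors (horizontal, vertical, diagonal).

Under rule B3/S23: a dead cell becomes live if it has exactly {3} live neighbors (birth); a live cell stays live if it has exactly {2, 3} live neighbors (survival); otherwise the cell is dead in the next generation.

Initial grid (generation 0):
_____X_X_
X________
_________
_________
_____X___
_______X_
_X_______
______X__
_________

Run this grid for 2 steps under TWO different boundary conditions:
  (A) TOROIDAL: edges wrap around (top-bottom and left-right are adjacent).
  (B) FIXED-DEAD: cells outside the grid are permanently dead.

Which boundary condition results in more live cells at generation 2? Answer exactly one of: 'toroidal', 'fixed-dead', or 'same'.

Answer: same

Derivation:
Under TOROIDAL boundary, generation 2:
_________
_________
_________
_________
_________
_________
_________
_________
_________
Population = 0

Under FIXED-DEAD boundary, generation 2:
_________
_________
_________
_________
_________
_________
_________
_________
_________
Population = 0

Comparison: toroidal=0, fixed-dead=0 -> same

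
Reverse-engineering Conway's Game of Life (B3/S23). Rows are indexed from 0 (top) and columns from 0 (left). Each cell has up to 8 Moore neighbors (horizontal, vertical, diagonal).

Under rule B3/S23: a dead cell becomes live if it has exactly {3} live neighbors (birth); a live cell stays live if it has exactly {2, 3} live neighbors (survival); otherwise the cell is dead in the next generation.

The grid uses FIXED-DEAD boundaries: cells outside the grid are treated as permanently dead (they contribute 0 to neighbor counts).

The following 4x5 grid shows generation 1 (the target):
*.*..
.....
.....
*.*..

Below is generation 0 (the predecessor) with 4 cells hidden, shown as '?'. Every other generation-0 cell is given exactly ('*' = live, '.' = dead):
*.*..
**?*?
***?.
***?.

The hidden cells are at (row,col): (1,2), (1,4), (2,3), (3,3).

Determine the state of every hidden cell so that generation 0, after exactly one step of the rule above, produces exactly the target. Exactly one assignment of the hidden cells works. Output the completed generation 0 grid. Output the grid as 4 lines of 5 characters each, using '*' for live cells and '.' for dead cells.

Answer: *.*..
*****
***..
***..

Derivation:
Hidden generation-0 cells (in order): (1,2), (1,4), (2,3), (3,3).
A hidden cell only influences target cells in its own 3x3 neighborhood. Try each of the 2^4 = 16 assignments, step the completed generation 0 forward once under B3/S23, and compare with the target:
  (1,2)=. (1,4)=. (2,3)=. (3,3)=. -> step gives (1,3)='*' but target has '.' -> reject
  (1,2)=. (1,4)=. (2,3)=. (3,3)=* -> step gives (1,3)='*' but target has '.' -> reject
  (1,2)=. (1,4)=. (2,3)=* (3,3)=. -> step gives (1,3)='*' but target has '.' -> reject
  (1,2)=. (1,4)=. (2,3)=* (3,3)=* -> step gives (1,3)='*' but target has '.' -> reject
  (1,2)=. (1,4)=* (2,3)=. (3,3)=. -> step gives (0,3)='*' but target has '.' -> reject
  (1,2)=. (1,4)=* (2,3)=. (3,3)=* -> step gives (0,3)='*' but target has '.' -> reject
  (1,2)=. (1,4)=* (2,3)=* (3,3)=. -> step gives (0,3)='*' but target has '.' -> reject
  (1,2)=. (1,4)=* (2,3)=* (3,3)=* -> step gives (0,3)='*' but target has '.' -> reject
  (1,2)=* (1,4)=. (2,3)=. (3,3)=. -> step gives (0,3)='*' but target has '.' -> reject
  (1,2)=* (1,4)=. (2,3)=. (3,3)=* -> step gives (0,3)='*' but target has '.' -> reject
  (1,2)=* (1,4)=. (2,3)=* (3,3)=. -> step gives (0,3)='*' but target has '.' -> reject
  (1,2)=* (1,4)=. (2,3)=* (3,3)=* -> step gives (0,3)='*' but target has '.' -> reject
  (1,2)=* (1,4)=* (2,3)=. (3,3)=. -> step reproduces the target at every cell -> ACCEPT
  (1,2)=* (1,4)=* (2,3)=. (3,3)=* -> step gives (2,4)='*' but target has '.' -> reject
  (1,2)=* (1,4)=* (2,3)=* (3,3)=. -> step gives (1,4)='*' but target has '.' -> reject
  (1,2)=* (1,4)=* (2,3)=* (3,3)=* -> step gives (1,4)='*' but target has '.' -> reject
Unique solution: (1,2)=live, (1,4)=live, (2,3)=dead, (3,3)=dead.
Check: live-neighbor counts of every cell in the completed generation 0:
25342
47541
58652
35320
Applying B3/S23 to generation 0 with these counts gives:
*.*..
.....
.....
*.*..
which matches the target exactly.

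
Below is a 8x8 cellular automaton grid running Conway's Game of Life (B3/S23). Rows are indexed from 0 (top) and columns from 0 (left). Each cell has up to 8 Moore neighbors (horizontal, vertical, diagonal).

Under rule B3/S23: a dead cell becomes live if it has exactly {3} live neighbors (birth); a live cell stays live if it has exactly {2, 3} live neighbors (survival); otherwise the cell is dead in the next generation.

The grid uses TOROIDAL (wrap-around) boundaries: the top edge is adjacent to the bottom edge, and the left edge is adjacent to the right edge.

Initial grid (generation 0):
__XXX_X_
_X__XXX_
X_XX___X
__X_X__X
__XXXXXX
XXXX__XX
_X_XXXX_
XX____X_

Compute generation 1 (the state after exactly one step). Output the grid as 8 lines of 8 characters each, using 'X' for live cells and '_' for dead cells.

Answer: X_XXX_X_
XX____X_
X_X____X
________
________
________
___XX___
XX____X_

Derivation:
Simulating step by step:
Generation 0 (given above): 35 live cells
Generation 1: 16 live cells
(generation 1 grid is the final answer)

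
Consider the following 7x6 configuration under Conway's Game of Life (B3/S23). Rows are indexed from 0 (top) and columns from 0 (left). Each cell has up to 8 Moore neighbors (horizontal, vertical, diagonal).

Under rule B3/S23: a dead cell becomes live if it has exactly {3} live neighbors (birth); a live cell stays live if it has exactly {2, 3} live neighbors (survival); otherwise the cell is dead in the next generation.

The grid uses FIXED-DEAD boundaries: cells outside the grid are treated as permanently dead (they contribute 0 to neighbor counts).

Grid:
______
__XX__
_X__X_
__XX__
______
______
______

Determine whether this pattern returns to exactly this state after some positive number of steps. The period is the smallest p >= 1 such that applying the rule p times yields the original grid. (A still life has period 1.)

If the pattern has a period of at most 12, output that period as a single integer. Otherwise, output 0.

Simulating and comparing each generation to the original:
Gen 0 (original, given above): 6 live cells
Gen 1: 6 live cells, MATCHES original -> period = 1

Answer: 1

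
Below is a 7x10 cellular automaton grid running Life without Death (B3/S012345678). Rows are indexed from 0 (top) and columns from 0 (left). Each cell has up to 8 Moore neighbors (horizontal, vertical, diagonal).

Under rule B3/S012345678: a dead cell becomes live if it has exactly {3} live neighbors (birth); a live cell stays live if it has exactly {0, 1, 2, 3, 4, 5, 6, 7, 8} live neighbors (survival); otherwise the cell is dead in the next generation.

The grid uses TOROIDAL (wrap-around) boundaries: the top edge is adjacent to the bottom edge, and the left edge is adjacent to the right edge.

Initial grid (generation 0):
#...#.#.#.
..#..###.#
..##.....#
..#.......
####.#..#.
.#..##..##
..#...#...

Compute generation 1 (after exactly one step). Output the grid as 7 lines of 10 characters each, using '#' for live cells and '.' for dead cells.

Simulating step by step:
Generation 0 (given above): 26 live cells
Generation 1: 45 live cells
(generation 1 grid is the final answer)

Answer: ##.##.#.##
###.####.#
.###..#.##
#.#.#....#
####.#..#.
.#..######
#####.#.#.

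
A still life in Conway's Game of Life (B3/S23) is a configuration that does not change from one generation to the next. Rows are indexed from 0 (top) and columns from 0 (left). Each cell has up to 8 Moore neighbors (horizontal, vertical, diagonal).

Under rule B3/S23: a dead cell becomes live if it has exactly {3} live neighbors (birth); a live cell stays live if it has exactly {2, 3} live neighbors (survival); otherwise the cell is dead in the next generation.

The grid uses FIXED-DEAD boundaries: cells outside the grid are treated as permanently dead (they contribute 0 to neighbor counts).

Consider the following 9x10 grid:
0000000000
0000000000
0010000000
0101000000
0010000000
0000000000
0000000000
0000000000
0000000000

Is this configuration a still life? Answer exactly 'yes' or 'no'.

Answer: yes

Derivation:
Compute generation 1 and compare to generation 0 (given above):
Generation 1:
0000000000
0000000000
0010000000
0101000000
0010000000
0000000000
0000000000
0000000000
0000000000
The grids are IDENTICAL -> still life.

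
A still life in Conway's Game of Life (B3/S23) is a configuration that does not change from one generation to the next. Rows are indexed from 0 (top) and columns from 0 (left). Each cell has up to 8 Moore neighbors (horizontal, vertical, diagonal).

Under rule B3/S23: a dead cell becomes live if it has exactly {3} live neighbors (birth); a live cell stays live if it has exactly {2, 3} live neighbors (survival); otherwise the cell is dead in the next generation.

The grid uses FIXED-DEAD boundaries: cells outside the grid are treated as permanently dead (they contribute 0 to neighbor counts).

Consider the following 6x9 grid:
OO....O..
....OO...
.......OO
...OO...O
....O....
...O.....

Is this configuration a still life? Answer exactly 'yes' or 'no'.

Answer: no

Derivation:
Compute generation 1 and compare to generation 0 (given above):
Generation 1:
.....O...
.....OOO.
...O.O.OO
...OO..OO
....O....
.........
Cell (0,0) differs: gen0=1 vs gen1=0 -> NOT a still life.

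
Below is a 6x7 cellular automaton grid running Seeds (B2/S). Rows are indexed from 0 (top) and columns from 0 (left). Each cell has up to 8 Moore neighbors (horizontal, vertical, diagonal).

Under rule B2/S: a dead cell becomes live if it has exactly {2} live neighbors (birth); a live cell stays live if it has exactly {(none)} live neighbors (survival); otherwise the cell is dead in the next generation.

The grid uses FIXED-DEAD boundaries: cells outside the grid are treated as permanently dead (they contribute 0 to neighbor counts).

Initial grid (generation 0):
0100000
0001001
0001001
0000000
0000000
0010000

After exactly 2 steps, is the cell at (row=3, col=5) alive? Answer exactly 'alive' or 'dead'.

Simulating step by step:
Generation 0 (given above): 6 live cells
Generation 1: 6 live cells
0010000
0000110
0010110
0000000
0000000
0000000
Generation 2: 10 live cells
0001110
0110001
0000001
0001110
0000000
0000000

Cell (3,5) at generation 2: 1 -> alive

Answer: alive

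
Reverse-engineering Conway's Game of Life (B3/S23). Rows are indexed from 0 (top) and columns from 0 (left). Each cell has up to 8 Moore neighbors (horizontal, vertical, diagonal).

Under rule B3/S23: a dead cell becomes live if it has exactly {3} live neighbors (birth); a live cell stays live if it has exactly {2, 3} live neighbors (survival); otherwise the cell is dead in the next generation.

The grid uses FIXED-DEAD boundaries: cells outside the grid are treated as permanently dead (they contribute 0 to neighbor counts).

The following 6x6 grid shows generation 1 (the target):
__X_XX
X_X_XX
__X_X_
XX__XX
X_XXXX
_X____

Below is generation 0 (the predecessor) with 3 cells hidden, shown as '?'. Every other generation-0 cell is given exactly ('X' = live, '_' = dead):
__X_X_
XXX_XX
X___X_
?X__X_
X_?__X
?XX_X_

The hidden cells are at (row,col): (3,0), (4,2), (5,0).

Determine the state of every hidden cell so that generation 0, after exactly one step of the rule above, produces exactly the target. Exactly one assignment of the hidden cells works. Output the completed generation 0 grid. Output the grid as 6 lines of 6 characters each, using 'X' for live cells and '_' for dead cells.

Hidden generation-0 cells (in order): (3,0), (4,2), (5,0).
A hidden cell only influences target cells in its own 3x3 neighborhood. Try each of the 2^3 = 8 assignments, step the completed generation 0 forward once under B3/S23, and compare with the target:
  (3,0)=_ (4,2)=_ (5,0)=_ -> step gives (2,0)='X' but target has '_' -> reject
  (3,0)=_ (4,2)=_ (5,0)=X -> step gives (2,0)='X' but target has '_' -> reject
  (3,0)=_ (4,2)=X (5,0)=_ -> step gives (2,0)='X' but target has '_' -> reject
  (3,0)=_ (4,2)=X (5,0)=X -> step gives (2,0)='X' but target has '_' -> reject
  (3,0)=X (4,2)=_ (5,0)=_ -> step reproduces the target at every cell -> ACCEPT
  (3,0)=X (4,2)=_ (5,0)=X -> step gives (4,0)='_' but target has 'X' -> reject
  (3,0)=X (4,2)=X (5,0)=_ -> step gives (3,1)='_' but target has 'X' -> reject
  (3,0)=X (4,2)=X (5,0)=X -> step gives (3,1)='_' but target has 'X' -> reject
Unique solution: (3,0)=live, (4,2)=dead, (5,0)=dead.
Check: live-neighbor counts of every cell in the completed generation 0:
242423
242533
463434
331223
353332
221212
Applying B3/S23 to generation 0 with these counts gives:
__X_XX
X_X_XX
__X_X_
XX__XX
X_XXXX
_X____
which matches the target exactly.

Answer: __X_X_
XXX_XX
X___X_
XX__X_
X____X
_XX_X_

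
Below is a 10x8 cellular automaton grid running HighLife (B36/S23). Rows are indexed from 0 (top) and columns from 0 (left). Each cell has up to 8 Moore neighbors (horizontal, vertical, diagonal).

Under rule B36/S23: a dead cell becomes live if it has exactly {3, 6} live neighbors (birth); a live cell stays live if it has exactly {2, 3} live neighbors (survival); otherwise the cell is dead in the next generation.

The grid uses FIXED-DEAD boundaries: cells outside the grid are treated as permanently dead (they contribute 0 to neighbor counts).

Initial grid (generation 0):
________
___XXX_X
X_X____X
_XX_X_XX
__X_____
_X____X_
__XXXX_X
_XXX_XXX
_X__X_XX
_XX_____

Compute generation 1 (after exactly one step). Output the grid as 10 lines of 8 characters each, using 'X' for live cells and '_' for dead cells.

Simulating step by step:
Generation 0 (given above): 32 live cells
Generation 1: 28 live cells
(generation 1 grid is the final answer)

Answer: ____X___
___XX_X_
__X____X
__X___XX
__XX_XXX
_X__XXX_
______XX
_X__X___
X_X_X__X
_XX_____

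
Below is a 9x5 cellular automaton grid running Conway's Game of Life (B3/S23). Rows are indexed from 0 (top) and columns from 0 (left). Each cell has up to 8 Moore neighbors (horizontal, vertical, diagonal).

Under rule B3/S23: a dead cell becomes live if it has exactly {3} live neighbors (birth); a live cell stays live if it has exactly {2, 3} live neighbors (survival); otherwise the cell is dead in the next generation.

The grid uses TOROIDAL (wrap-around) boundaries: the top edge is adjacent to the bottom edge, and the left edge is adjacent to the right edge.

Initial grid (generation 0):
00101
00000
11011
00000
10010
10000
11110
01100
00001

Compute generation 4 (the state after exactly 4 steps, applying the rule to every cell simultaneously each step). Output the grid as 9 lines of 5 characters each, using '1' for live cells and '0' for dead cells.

Simulating step by step:
Generation 0 (given above): 16 live cells
Generation 1: 18 live cells
00010
01100
10001
01110
00001
10010
10011
00001
11100
Generation 2: 25 live cells
10010
11111
10001
01110
11001
10010
10010
00100
11111
Generation 3: 9 live cells
00000
00100
00000
00110
00000
00110
01110
00000
10000
Generation 4: 8 live cells
(generation 4 grid is the final answer)

Answer: 00000
00000
00110
00000
00000
01010
01010
01100
00000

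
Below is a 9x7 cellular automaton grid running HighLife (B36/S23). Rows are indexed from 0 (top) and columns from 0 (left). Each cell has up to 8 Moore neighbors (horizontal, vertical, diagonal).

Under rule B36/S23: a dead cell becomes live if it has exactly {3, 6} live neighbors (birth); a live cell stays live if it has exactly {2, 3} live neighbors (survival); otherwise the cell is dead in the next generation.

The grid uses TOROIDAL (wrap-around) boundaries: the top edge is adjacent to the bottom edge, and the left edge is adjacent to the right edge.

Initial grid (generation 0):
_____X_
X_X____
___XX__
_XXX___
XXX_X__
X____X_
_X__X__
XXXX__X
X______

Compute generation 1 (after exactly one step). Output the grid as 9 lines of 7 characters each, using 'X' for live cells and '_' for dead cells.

Answer: _X____X
___XX__
____X__
X______
X___X_X
X_XXXXX
___XXX_
__XX__X
X_X____

Derivation:
Simulating step by step:
Generation 0 (given above): 22 live cells
Generation 1: 23 live cells
(generation 1 grid is the final answer)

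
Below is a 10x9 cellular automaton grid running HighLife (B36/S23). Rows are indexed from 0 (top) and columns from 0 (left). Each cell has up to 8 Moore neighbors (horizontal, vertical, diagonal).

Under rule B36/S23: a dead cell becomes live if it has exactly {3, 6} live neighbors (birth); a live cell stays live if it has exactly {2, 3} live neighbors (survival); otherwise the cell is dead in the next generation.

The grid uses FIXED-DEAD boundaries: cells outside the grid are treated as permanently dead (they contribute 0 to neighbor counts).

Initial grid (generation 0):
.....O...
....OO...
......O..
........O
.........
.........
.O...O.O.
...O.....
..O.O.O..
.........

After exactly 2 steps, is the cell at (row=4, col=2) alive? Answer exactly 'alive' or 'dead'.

Answer: dead

Derivation:
Simulating step by step:
Generation 0 (given above): 12 live cells
Generation 1: 12 live cells
....OO...
....OOO..
.....O...
.........
.........
.........
.........
..OOOOO..
...O.....
.........
Generation 2: 16 live cells
....O.O..
......O..
....OOO..
.........
.........
.........
...OOO...
..OOOO...
..OO.O...
.........

Cell (4,2) at generation 2: 0 -> dead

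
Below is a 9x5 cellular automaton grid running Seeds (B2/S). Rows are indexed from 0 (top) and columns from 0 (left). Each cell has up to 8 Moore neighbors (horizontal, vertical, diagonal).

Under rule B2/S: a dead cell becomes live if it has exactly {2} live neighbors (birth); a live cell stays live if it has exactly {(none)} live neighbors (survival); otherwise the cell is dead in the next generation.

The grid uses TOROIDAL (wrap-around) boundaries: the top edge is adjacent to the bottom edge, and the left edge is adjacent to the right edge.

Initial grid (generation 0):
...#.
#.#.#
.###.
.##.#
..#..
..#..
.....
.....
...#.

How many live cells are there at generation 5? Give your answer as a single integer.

Answer: 12

Derivation:
Simulating step by step:
Generation 0 (given above): 13 live cells
Generation 1: 7 live cells
##...
.....
.....
.....
#....
.#.#.
.....
.....
..#.#
Generation 2: 14 live cells
..###
##...
.....
.....
.##.#
#.#.#
..#..
...#.
...#.
Generation 3: 8 live cells
.....
.....
##...
####.
.....
.....
#....
....#
.....
Generation 4: 8 live cells
.....
##...
...#.
.....
#..##
.....
....#
#....
.....
Generation 5: 12 live cells
##...
..#.#
###.#
#.#..
.....
.....
#....
....#
.....
Population at generation 5: 12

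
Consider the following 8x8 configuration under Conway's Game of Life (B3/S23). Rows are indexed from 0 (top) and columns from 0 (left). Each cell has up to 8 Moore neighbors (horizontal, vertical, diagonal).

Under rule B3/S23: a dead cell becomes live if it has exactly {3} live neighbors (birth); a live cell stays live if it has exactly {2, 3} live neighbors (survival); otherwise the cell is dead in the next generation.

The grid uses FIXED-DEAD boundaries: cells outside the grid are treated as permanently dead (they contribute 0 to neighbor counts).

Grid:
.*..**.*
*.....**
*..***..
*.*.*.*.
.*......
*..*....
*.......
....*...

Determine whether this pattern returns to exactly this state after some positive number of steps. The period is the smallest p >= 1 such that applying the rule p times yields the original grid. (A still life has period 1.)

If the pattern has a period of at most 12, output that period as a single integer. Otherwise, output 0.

Answer: 0

Derivation:
Simulating and comparing each generation to the original:
Gen 0 (original, given above): 20 live cells
Gen 1: 19 live cells, differs from original
Gen 2: 12 live cells, differs from original
Gen 3: 11 live cells, differs from original
Gen 4: 7 live cells, differs from original
Gen 5: 6 live cells, differs from original
Gen 6: 5 live cells, differs from original
Gen 7: 5 live cells, differs from original
Gen 8: 3 live cells, differs from original
Gen 9: 2 live cells, differs from original
Gen 10: 0 live cells, differs from original
Gen 11: 0 live cells, differs from original
Gen 12: 0 live cells, differs from original
No period found within 12 steps.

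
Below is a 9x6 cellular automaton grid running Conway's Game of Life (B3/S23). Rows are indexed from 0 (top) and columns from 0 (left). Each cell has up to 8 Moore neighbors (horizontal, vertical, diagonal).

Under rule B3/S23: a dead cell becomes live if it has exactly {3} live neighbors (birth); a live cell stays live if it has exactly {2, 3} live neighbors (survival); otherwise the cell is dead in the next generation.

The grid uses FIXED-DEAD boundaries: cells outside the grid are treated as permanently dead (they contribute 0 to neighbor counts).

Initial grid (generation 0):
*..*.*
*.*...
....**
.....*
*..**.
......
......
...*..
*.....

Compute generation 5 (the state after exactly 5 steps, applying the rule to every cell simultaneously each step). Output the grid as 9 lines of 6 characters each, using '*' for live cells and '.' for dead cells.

Answer: ......
......
.*****
...*.*
...**.
......
......
......
......

Derivation:
Simulating step by step:
Generation 0 (given above): 13 live cells
Generation 1: 9 live cells
.*....
.*.*.*
....**
...*.*
....*.
......
......
......
......
Generation 2: 9 live cells
..*...
..*..*
..**.*
...*.*
....*.
......
......
......
......
Generation 3: 10 live cells
......
.**.*.
..**.*
..**.*
....*.
......
......
......
......
Generation 4: 8 live cells
......
.**.*.
.....*
..*..*
...**.
......
......
......
......
Generation 5: 9 live cells
(generation 5 grid is the final answer)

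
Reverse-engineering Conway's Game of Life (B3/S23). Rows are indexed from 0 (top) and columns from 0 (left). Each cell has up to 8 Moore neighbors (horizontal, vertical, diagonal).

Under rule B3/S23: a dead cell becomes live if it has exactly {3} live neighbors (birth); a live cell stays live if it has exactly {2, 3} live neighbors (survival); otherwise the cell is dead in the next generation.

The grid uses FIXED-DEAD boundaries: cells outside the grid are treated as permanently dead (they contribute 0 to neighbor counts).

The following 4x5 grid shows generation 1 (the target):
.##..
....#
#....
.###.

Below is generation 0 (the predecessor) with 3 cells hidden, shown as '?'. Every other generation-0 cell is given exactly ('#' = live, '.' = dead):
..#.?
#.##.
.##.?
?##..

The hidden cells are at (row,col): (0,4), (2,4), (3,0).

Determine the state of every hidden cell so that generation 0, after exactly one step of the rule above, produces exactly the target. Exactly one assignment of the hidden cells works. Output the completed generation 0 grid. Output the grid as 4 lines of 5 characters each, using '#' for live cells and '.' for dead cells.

Hidden generation-0 cells (in order): (0,4), (2,4), (3,0).
A hidden cell only influences target cells in its own 3x3 neighborhood. Try each of the 2^3 = 8 assignments, step the completed generation 0 forward once under B3/S23, and compare with the target:
  (0,4)=. (2,4)=. (3,0)=. -> step gives (0,3)='#' but target has '.' -> reject
  (0,4)=. (2,4)=. (3,0)=# -> step gives (0,3)='#' but target has '.' -> reject
  (0,4)=. (2,4)=# (3,0)=. -> step gives (0,3)='#' but target has '.' -> reject
  (0,4)=. (2,4)=# (3,0)=# -> step gives (0,3)='#' but target has '.' -> reject
  (0,4)=# (2,4)=. (3,0)=. -> step gives (1,4)='.' but target has '#' -> reject
  (0,4)=# (2,4)=. (3,0)=# -> step gives (1,4)='.' but target has '#' -> reject
  (0,4)=# (2,4)=# (3,0)=. -> step reproduces the target at every cell -> ACCEPT
  (0,4)=# (2,4)=# (3,0)=# -> step gives (2,0)='.' but target has '#' -> reject
Unique solution: (0,4)=live, (2,4)=live, (3,0)=dead.
Check: live-neighbor counts of every cell in the completed generation 0:
13241
15453
35551
23331
Applying B3/S23 to generation 0 with these counts gives:
.##..
....#
#....
.###.
which matches the target exactly.

Answer: ..#.#
#.##.
.##.#
.##..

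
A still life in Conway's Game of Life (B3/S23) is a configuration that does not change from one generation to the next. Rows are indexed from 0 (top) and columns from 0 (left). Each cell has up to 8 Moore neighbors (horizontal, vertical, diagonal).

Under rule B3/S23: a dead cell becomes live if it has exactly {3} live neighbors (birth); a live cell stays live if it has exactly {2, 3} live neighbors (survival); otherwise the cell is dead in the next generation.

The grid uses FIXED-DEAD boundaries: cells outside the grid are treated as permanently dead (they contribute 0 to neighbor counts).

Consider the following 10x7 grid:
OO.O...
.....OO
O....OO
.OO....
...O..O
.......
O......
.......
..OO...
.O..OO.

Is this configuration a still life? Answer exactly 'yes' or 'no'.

Answer: no

Derivation:
Compute generation 1 and compare to generation 0 (given above):
Generation 1:
.......
OO..OOO
.O...OO
.OO..OO
..O....
.......
.......
.......
..OOO..
..OOO..
Cell (0,0) differs: gen0=1 vs gen1=0 -> NOT a still life.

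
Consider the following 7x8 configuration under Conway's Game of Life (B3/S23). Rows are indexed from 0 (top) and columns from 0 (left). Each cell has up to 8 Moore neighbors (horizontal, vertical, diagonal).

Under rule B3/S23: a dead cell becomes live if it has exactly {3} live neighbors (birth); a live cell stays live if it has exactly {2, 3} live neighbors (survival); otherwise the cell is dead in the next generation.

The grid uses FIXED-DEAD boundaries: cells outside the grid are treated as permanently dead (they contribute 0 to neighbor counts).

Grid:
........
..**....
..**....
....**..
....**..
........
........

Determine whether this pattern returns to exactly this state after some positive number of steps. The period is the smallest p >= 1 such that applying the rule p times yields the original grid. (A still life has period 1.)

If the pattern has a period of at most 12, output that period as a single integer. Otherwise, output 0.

Simulating and comparing each generation to the original:
Gen 0 (original, given above): 8 live cells
Gen 1: 6 live cells, differs from original
Gen 2: 8 live cells, MATCHES original -> period = 2

Answer: 2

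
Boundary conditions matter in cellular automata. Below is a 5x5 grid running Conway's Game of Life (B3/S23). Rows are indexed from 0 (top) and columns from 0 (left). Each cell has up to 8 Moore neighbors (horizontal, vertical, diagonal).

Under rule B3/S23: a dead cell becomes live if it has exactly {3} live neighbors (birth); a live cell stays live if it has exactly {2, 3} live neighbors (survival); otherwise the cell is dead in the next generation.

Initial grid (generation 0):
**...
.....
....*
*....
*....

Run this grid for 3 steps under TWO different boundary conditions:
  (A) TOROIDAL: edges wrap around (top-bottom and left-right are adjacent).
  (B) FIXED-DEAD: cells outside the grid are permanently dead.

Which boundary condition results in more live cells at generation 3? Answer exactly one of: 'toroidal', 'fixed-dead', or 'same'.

Answer: toroidal

Derivation:
Under TOROIDAL boundary, generation 3:
**...
.*..*
.....
*...*
*....
Population = 7

Under FIXED-DEAD boundary, generation 3:
.....
.....
.....
.....
.....
Population = 0

Comparison: toroidal=7, fixed-dead=0 -> toroidal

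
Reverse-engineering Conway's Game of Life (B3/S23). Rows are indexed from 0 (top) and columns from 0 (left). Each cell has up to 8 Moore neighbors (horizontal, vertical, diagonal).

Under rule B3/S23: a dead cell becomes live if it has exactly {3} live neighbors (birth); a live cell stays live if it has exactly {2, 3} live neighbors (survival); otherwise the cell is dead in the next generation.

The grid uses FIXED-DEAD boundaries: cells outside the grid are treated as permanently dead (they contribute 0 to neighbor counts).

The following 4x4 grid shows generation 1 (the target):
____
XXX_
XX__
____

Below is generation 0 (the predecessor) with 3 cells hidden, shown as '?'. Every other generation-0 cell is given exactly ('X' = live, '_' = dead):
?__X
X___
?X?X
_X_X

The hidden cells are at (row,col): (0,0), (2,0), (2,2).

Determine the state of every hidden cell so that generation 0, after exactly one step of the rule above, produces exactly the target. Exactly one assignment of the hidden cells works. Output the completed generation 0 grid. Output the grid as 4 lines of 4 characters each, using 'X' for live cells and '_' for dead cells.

Hidden generation-0 cells (in order): (0,0), (2,0), (2,2).
A hidden cell only influences target cells in its own 3x3 neighborhood. Try each of the 2^3 = 8 assignments, step the completed generation 0 forward once under B3/S23, and compare with the target:
  (0,0)=_ (2,0)=_ (2,2)=_ -> step gives (1,0)='_' but target has 'X' -> reject
  (0,0)=_ (2,0)=_ (2,2)=X -> step gives (1,0)='_' but target has 'X' -> reject
  (0,0)=_ (2,0)=X (2,2)=_ -> step gives (3,0)='X' but target has '_' -> reject
  (0,0)=_ (2,0)=X (2,2)=X -> step gives (1,1)='_' but target has 'X' -> reject
  (0,0)=X (2,0)=_ (2,2)=_ -> step reproduces the target at every cell -> ACCEPT
  (0,0)=X (2,0)=_ (2,2)=X -> step gives (1,1)='_' but target has 'X' -> reject
  (0,0)=X (2,0)=X (2,2)=_ -> step gives (1,1)='_' but target has 'X' -> reject
  (0,0)=X (2,0)=X (2,2)=X -> step gives (1,1)='_' but target has 'X' -> reject
Unique solution: (0,0)=live, (2,0)=dead, (2,2)=dead.
Check: live-neighbor counts of every cell in the completed generation 0:
1210
2332
3241
2141
Applying B3/S23 to generation 0 with these counts gives:
____
XXX_
XX__
____
which matches the target exactly.

Answer: X__X
X___
_X_X
_X_X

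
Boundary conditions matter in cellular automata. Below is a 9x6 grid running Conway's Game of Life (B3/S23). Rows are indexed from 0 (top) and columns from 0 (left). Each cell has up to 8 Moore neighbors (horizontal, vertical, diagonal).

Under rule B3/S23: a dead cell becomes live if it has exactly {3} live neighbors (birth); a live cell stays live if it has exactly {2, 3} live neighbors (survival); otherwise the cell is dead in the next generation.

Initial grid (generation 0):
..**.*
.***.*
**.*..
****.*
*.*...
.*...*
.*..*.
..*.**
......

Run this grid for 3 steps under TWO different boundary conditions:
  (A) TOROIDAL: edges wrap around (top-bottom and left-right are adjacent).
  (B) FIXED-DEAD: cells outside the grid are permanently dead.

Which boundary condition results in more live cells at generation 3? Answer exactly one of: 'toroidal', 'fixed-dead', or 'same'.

Answer: toroidal

Derivation:
Under TOROIDAL boundary, generation 3:
..***.
....*.
*...**
*...**
.*..*.
.*...*
..*...
.....*
...*..
Population = 17

Under FIXED-DEAD boundary, generation 3:
......
......
......
...**.
...**.
**....
......
....**
......
Population = 8

Comparison: toroidal=17, fixed-dead=8 -> toroidal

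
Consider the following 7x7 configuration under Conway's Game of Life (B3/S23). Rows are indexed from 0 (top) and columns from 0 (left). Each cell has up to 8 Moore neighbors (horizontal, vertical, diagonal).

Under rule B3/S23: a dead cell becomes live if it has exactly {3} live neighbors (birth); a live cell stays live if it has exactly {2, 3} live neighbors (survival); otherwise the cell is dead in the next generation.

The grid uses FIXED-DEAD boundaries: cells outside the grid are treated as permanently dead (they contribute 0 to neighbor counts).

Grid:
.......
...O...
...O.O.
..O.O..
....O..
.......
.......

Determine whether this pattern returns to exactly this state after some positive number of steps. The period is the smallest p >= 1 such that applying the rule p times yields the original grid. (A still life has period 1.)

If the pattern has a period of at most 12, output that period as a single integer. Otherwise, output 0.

Simulating and comparing each generation to the original:
Gen 0 (original, given above): 6 live cells
Gen 1: 6 live cells, differs from original
Gen 2: 6 live cells, MATCHES original -> period = 2

Answer: 2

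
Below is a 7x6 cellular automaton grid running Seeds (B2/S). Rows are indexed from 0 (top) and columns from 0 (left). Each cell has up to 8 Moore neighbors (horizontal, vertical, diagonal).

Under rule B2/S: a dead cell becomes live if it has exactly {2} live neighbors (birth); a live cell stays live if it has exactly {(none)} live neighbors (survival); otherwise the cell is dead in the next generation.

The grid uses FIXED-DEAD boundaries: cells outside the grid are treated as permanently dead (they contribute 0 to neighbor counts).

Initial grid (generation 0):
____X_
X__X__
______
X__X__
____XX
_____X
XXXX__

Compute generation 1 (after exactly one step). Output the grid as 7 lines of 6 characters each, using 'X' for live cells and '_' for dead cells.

Answer: ___X__
____X_
XXXXX_
_____X
___X__
X_____
____X_

Derivation:
Simulating step by step:
Generation 0 (given above): 12 live cells
Generation 1: 11 live cells
(generation 1 grid is the final answer)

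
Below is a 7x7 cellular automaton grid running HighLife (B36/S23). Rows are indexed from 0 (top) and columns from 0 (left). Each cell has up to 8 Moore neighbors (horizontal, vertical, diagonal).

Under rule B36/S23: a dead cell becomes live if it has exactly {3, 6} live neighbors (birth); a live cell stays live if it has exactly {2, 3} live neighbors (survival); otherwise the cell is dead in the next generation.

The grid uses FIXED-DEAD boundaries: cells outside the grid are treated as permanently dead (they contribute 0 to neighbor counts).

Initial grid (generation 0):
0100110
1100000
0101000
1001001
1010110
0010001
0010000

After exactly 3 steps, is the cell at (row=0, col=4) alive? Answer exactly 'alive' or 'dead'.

Simulating step by step:
Generation 0 (given above): 17 live cells
Generation 1: 15 live cells
1100000
1100100
0100000
1001010
0010111
0010010
0000000
Generation 2: 18 live cells
1100000
0010000
0110100
0111011
0110001
0001111
0000000
Generation 3: 19 live cells
0100000
1011000
0000110
1000111
0100010
0011111
0000110

Cell (0,4) at generation 3: 0 -> dead

Answer: dead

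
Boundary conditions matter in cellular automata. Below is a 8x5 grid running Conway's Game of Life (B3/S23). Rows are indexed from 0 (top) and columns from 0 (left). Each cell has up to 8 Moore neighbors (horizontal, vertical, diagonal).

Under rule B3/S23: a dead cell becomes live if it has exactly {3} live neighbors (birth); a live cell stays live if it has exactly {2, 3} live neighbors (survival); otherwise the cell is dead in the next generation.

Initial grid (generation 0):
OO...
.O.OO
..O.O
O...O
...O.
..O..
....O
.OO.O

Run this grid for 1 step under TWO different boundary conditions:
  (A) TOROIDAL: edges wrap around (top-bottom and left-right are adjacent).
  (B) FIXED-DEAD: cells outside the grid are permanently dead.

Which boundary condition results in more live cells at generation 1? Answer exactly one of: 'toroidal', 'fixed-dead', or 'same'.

Under TOROIDAL boundary, generation 1:
.....
.O.OO
.OO..
O...O
...OO
...O.
OOO..
.OOOO
Population = 17

Under FIXED-DEAD boundary, generation 1:
OOO..
OO.OO
.OO.O
....O
...O.
...O.
.OO..
...O.
Population = 16

Comparison: toroidal=17, fixed-dead=16 -> toroidal

Answer: toroidal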